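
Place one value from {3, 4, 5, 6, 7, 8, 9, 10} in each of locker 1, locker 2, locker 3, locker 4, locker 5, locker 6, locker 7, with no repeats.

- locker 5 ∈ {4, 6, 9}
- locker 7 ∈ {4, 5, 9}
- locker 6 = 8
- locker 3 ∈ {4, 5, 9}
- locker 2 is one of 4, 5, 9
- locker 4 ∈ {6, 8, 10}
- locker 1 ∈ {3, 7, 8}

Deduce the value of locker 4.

locker 6 has just one choice, so locker 6 = 8. Remove 8 from locker 1, locker 4.
locker 2, locker 3, locker 7 share exactly the 3 values {4, 5, 9}; by pigeonhole those values go to them, so strike 4, 5, 9 from locker 5.
locker 5's domain is down to {6}, so locker 5 = 6. Strike 6 from locker 4.
So locker 4 = 10.

10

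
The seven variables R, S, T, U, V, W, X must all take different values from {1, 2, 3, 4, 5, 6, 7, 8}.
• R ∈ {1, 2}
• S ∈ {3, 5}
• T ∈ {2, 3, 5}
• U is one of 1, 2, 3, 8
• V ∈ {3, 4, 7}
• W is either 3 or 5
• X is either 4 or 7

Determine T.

The 7 variables together cover exactly {1, 2, 3, 4, 5, 7, 8} — 7 values for 7 variables — and 8 appears only in U's list, so U = 8.
The 6 still-open variables together cover exactly {1, 2, 3, 4, 5, 7} — 6 values for 6 variables — and 1 appears only in R's list, so R = 1.
The 5 still-open variables draw from only 5 values {2, 3, 4, 5, 7}, so each is used; only T can be 2, hence T = 2.

2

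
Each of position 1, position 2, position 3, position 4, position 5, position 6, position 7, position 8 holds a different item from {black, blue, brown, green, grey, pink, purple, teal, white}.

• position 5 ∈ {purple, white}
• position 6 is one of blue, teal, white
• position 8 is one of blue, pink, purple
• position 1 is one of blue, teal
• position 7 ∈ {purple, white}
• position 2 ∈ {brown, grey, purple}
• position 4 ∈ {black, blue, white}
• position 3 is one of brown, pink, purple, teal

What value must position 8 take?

pink

The 8 variables together cover exactly {black, blue, brown, grey, pink, purple, teal, white} — 8 values for 8 variables — and black appears only in position 4's list, so position 4 = black.
The 7 still-open variables together cover exactly {blue, brown, grey, pink, purple, teal, white} — 7 values for 7 variables — and grey appears only in position 2's list, so position 2 = grey.
Among the 6 still-open variables, brown fits only position 3 (and all 6 values in {blue, brown, pink, purple, teal, white} must be used), so position 3 = brown.
The 5 still-open variables together cover exactly {blue, pink, purple, teal, white} — 5 values for 5 variables — and pink appears only in position 8's list, so position 8 = pink.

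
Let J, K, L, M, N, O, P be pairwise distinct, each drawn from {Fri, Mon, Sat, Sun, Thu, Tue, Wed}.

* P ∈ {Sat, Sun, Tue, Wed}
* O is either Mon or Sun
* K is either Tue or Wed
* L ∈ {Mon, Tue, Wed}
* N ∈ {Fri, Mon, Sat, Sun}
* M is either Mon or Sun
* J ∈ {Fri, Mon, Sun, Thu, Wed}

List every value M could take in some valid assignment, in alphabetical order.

Among the 7 variables, Thu fits only J (and all 7 values in {Fri, Mon, Sat, Sun, Thu, Tue, Wed} must be used), so J = Thu.
The 6 still-open variables draw from only 6 values {Fri, Mon, Sat, Sun, Tue, Wed}, so each is used; only N can be Fri, hence N = Fri.
The 5 still-open variables together cover exactly {Mon, Sat, Sun, Tue, Wed} — 5 values for 5 variables — and Sat appears only in P's list, so P = Sat.
M and O share exactly the 2 values {Mon, Sun}; by pigeonhole those values go to them, so strike Mon, Sun from L.
No further eliminations apply; M can still be any of Mon, Sun.

Mon, Sun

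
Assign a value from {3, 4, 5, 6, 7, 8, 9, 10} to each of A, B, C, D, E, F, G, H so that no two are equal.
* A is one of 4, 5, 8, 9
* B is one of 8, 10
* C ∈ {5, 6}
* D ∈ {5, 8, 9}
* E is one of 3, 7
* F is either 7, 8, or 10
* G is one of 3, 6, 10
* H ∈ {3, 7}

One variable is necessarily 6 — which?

G

The 8 variables together cover exactly {3, 4, 5, 6, 7, 8, 9, 10} — 8 values for 8 variables — and 4 appears only in A's list, so A = 4.
Among the 7 still-open variables, 9 fits only D (and all 7 values in {3, 5, 6, 7, 8, 9, 10} must be used), so D = 9.
The 6 still-open variables draw from only 6 values {3, 5, 6, 7, 8, 10}, so each is used; only C can be 5, hence C = 5.
The 5 still-open variables together cover exactly {3, 6, 7, 8, 10} — 5 values for 5 variables — and 6 appears only in G's list, so G = 6.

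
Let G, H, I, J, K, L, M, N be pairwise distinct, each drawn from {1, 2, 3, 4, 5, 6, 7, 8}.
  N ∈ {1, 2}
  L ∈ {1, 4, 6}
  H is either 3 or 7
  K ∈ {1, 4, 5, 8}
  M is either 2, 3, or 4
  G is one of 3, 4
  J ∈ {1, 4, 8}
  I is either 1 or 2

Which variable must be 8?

Among the 8 variables, 5 fits only K (and all 8 values in {1, 2, 3, 4, 5, 6, 7, 8} must be used), so K = 5.
The 7 still-open variables draw from only 7 values {1, 2, 3, 4, 6, 7, 8}, so each is used; only L can be 6, hence L = 6.
Among the 6 still-open variables, 7 fits only H (and all 6 values in {1, 2, 3, 4, 7, 8} must be used), so H = 7.
Among the 5 still-open variables, 8 fits only J (and all 5 values in {1, 2, 3, 4, 8} must be used), so J = 8.

J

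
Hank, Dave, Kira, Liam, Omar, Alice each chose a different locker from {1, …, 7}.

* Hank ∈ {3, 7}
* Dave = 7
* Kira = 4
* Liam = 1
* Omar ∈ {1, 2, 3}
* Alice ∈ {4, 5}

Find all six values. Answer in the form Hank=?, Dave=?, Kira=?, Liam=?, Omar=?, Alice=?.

Hank=3, Dave=7, Kira=4, Liam=1, Omar=2, Alice=5

Dave must be 7 (only option left). Eliminate 7 elsewhere: Hank.
Kira must be 4 (only option left). So Alice can't be 4.
Liam must be 1 (only option left). So Omar can't be 1.
That leaves Alice = 5.
That leaves Hank = 3. Eliminate 3 elsewhere: Omar.
Omar's domain is down to {2}, so Omar = 2.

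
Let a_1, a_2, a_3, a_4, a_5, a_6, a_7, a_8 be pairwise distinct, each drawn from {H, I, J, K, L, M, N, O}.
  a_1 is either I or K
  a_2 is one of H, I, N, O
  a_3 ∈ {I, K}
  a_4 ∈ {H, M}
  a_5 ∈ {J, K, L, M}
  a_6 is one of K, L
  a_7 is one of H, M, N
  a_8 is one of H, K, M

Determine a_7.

N

Among the 8 variables, J fits only a_5 (and all 8 values in {H, I, J, K, L, M, N, O} must be used), so a_5 = J.
The 7 still-open variables draw from only 7 values {H, I, K, L, M, N, O}, so each is used; only a_6 can be L, hence a_6 = L.
The 6 still-open variables together cover exactly {H, I, K, M, N, O} — 6 values for 6 variables — and O appears only in a_2's list, so a_2 = O.
The 5 still-open variables together cover exactly {H, I, K, M, N} — 5 values for 5 variables — and N appears only in a_7's list, so a_7 = N.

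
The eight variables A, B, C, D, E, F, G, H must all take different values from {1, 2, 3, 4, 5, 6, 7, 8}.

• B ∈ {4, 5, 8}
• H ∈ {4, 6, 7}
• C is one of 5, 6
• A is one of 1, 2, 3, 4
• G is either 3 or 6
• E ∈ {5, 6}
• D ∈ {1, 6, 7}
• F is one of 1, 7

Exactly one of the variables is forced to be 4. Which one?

Among the 8 variables, 2 fits only A (and all 8 values in {1, 2, 3, 4, 5, 6, 7, 8} must be used), so A = 2.
Among the 7 still-open variables, 3 fits only G (and all 7 values in {1, 3, 4, 5, 6, 7, 8} must be used), so G = 3.
Among the 6 still-open variables, 8 fits only B (and all 6 values in {1, 4, 5, 6, 7, 8} must be used), so B = 8.
The 5 still-open variables together cover exactly {1, 4, 5, 6, 7} — 5 values for 5 variables — and 4 appears only in H's list, so H = 4.

H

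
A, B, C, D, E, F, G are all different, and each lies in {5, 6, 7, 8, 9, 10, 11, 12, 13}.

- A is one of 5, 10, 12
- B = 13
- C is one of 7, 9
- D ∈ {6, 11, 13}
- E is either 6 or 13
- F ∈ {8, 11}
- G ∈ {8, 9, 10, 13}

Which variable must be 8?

B's domain is down to {13}, so B = 13. Remove 13 from D, E, G.
E must be 6 (only option left). Eliminate 6 elsewhere: D.
That leaves D = 11. Strike 11 from F.
So 8 goes to F.

F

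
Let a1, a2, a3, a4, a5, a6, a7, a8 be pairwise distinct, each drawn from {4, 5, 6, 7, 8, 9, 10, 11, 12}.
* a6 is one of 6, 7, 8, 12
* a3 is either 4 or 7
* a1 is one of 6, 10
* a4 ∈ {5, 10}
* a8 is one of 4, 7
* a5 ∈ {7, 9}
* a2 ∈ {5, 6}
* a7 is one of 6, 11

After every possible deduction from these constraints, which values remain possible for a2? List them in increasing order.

5, 6

a3 and a8 share exactly the 2 values {4, 7}; by pigeonhole those values go to them, so strike 4, 7 from a5, a6.
a5 must be 9 (only option left).
a1, a2, a4 between them cover only {5, 6, 10} — a naked triple. Remove those values from a6, a7.
a7 has just one choice, so a7 = 11.
No further eliminations apply; a2 can still be any of 5, 6.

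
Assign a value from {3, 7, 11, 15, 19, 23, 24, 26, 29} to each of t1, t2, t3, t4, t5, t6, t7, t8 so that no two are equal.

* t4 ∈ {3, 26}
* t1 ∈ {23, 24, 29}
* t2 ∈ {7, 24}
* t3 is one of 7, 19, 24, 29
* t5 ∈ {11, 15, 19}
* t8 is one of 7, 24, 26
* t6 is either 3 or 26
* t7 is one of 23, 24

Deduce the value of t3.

19

The 2 variables t4 and t6 are confined to {3, 26}, which locks those values in; drop them from t8.
t2 and t8 share exactly the 2 values {7, 24}; by pigeonhole those values go to them, so strike 7, 24 from t1, t3, t7.
t7's domain is down to {23}, so t7 = 23. Eliminate 23 elsewhere: t1.
t1 must be 29 (only option left). Remove 29 from t3.
So t3 = 19.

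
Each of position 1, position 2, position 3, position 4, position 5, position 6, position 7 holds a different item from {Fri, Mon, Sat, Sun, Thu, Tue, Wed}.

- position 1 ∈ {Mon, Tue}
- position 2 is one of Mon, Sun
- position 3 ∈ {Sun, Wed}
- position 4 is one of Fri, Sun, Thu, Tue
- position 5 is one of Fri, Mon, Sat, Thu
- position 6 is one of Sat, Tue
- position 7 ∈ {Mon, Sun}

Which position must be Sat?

Among the 7 variables, Wed fits only position 3 (and all 7 values in {Fri, Mon, Sat, Sun, Thu, Tue, Wed} must be used), so position 3 = Wed.
The 2 variables position 2 and position 7 are confined to {Mon, Sun}, which locks those values in; drop them from position 1, position 4, position 5.
That leaves position 1 = Tue. So position 4, position 6 can't be Tue.
So Sat goes to position 6.

position 6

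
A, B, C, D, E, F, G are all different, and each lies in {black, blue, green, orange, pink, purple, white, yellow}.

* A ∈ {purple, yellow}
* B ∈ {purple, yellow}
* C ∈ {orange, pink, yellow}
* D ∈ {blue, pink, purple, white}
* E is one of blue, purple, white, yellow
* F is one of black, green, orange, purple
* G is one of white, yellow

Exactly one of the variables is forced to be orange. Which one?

A and B between them cover only {purple, yellow} — a naked pair. Remove those values from C, D, E, F, G.
That leaves G = white. Strike white from D, E.
E's domain is down to {blue}, so E = blue. So D can't be blue.
D's domain is down to {pink}, so D = pink. So C can't be pink.
So orange goes to C.

C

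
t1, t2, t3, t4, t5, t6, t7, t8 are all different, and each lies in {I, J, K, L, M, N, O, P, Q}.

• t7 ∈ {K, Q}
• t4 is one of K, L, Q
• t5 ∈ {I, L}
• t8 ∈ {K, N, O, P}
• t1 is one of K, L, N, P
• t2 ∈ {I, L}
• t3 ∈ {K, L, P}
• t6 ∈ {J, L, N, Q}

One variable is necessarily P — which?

The 8 variables draw from only 8 values {I, J, K, L, N, O, P, Q}, so each is used; only t6 can be J, hence t6 = J.
The 7 still-open variables together cover exactly {I, K, L, N, O, P, Q} — 7 values for 7 variables — and O appears only in t8's list, so t8 = O.
Among the 6 still-open variables, N fits only t1 (and all 6 values in {I, K, L, N, P, Q} must be used), so t1 = N.
The 5 still-open variables draw from only 5 values {I, K, L, P, Q}, so each is used; only t3 can be P, hence t3 = P.

t3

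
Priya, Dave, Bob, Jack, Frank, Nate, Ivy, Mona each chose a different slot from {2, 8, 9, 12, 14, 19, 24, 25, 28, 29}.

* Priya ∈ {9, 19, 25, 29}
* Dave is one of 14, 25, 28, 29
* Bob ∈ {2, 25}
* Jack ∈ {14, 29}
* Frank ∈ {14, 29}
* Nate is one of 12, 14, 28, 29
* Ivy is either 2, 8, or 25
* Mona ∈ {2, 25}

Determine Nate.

Bob and Mona share exactly the 2 values {2, 25}; by pigeonhole those values go to them, so strike 2, 25 from Priya, Dave, Ivy.
Ivy has just one choice, so Ivy = 8.
Jack and Frank between them cover only {14, 29} — a naked pair. Remove those values from Priya, Dave, Nate.
Dave's domain is down to {28}, so Dave = 28. So Nate can't be 28.
So Nate = 12.

12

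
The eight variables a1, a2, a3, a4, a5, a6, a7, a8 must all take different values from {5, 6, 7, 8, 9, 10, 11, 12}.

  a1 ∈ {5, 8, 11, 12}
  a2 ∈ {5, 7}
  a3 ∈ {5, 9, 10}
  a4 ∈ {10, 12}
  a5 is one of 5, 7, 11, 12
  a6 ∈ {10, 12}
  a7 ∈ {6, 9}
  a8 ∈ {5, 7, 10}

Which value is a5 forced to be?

Among the 8 variables, 6 fits only a7 (and all 8 values in {5, 6, 7, 8, 9, 10, 11, 12} must be used), so a7 = 6.
The 7 still-open variables draw from only 7 values {5, 7, 8, 9, 10, 11, 12}, so each is used; only a1 can be 8, hence a1 = 8.
The 6 still-open variables draw from only 6 values {5, 7, 9, 10, 11, 12}, so each is used; only a3 can be 9, hence a3 = 9.
The 5 still-open variables together cover exactly {5, 7, 10, 11, 12} — 5 values for 5 variables — and 11 appears only in a5's list, so a5 = 11.

11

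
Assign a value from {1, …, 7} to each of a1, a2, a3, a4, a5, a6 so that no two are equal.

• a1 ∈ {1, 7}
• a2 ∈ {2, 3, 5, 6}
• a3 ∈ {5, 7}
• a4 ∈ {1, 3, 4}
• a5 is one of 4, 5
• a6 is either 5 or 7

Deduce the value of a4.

3

a3 and a6 share exactly the 2 values {5, 7}; by pigeonhole those values go to them, so strike 5, 7 from a1, a2, a5.
That leaves a1 = 1. So a4 can't be 1.
a5's domain is down to {4}, so a5 = 4. Remove 4 from a4.
So a4 = 3.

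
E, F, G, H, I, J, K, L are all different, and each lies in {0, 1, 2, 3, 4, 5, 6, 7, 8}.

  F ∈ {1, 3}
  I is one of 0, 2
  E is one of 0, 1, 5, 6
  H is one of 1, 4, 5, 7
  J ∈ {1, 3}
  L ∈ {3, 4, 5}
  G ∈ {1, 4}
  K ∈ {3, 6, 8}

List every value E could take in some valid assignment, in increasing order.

F and J between them cover only {1, 3} — a naked pair. Remove those values from E, G, H, K, L.
G has just one choice, so G = 4. Strike 4 from H, L.
That leaves L = 5. Eliminate 5 elsewhere: E, H.
That leaves H = 7.
No further eliminations apply; E can still be any of 0, 6.

0, 6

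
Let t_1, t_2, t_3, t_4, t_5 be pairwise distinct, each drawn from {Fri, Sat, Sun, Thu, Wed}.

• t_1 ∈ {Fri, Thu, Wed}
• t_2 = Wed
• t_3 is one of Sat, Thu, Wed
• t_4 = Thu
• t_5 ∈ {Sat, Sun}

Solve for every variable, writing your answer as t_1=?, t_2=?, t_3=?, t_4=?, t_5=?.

t_2 has just one choice, so t_2 = Wed. So t_1, t_3 can't be Wed.
t_4 must be Thu (only option left). Remove Thu from t_1, t_3.
t_1's domain is down to {Fri}, so t_1 = Fri.
t_3 must be Sat (only option left). Strike Sat from t_5.
t_5 must be Sun (only option left).

t_1=Fri, t_2=Wed, t_3=Sat, t_4=Thu, t_5=Sun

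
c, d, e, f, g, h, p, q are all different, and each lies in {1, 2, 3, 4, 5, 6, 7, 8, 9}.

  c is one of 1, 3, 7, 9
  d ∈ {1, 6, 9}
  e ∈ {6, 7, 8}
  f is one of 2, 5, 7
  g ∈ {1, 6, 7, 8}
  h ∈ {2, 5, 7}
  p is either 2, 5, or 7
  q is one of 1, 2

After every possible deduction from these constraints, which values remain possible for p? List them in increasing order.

The 8 variables together cover exactly {1, 2, 3, 5, 6, 7, 8, 9} — 8 values for 8 variables — and 3 appears only in c's list, so c = 3.
Among the 7 still-open variables, 9 fits only d (and all 7 values in {1, 2, 5, 6, 7, 8, 9} must be used), so d = 9.
f, h, p between them cover only {2, 5, 7} — a naked triple. Remove those values from e, g, q.
That leaves q = 1. Remove 1 from g.
No further eliminations apply; p can still be any of 2, 5, 7.

2, 5, 7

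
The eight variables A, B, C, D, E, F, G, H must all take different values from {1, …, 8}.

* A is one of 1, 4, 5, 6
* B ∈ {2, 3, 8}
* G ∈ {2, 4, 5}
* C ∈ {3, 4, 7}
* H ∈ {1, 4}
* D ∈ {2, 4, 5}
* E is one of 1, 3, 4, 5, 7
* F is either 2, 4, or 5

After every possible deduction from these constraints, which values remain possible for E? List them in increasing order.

Among the 8 variables, 6 fits only A (and all 8 values in {1, 2, 3, 4, 5, 6, 7, 8} must be used), so A = 6.
The 7 still-open variables draw from only 7 values {1, 2, 3, 4, 5, 7, 8}, so each is used; only B can be 8, hence B = 8.
The 3 variables D, F, G are confined to {2, 4, 5}, which locks those values in; drop them from C, E, H.
H must be 1 (only option left). Strike 1 from E.
No further eliminations apply; E can still be any of 3, 7.

3, 7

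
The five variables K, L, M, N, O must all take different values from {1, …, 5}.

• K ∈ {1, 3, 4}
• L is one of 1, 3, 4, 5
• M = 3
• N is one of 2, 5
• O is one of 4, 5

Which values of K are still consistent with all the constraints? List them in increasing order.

1, 4

M's domain is down to {3}, so M = 3. So K, L can't be 3.
Among the 4 still-open variables, 2 fits only N (and all 4 values in {1, 2, 4, 5} must be used), so N = 2.
No further eliminations apply; K can still be any of 1, 4.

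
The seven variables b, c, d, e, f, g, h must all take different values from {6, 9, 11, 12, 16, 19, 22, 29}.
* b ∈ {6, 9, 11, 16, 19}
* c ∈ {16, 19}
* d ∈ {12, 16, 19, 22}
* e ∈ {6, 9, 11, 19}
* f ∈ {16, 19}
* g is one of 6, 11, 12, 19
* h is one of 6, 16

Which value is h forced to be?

The 7 variables together cover exactly {6, 9, 11, 12, 16, 19, 22} — 7 values for 7 variables — and 22 appears only in d's list, so d = 22.
The 6 still-open variables draw from only 6 values {6, 9, 11, 12, 16, 19}, so each is used; only g can be 12, hence g = 12.
c and f share exactly the 2 values {16, 19}; by pigeonhole those values go to them, so strike 16, 19 from b, e, h.
So h = 6.

6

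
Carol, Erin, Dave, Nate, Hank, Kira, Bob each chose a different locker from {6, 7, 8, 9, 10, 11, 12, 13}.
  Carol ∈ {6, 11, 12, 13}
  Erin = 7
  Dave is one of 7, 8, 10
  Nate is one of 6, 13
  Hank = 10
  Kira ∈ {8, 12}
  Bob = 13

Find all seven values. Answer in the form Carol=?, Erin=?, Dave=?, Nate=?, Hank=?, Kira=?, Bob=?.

Carol=11, Erin=7, Dave=8, Nate=6, Hank=10, Kira=12, Bob=13

Erin's domain is down to {7}, so Erin = 7. Strike 7 from Dave.
Hank's domain is down to {10}, so Hank = 10. So Dave can't be 10.
Bob must be 13 (only option left). Remove 13 from Carol, Nate.
Dave's domain is down to {8}, so Dave = 8. Remove 8 from Kira.
Nate must be 6 (only option left). So Carol can't be 6.
Kira has just one choice, so Kira = 12. Remove 12 from Carol.
That leaves Carol = 11.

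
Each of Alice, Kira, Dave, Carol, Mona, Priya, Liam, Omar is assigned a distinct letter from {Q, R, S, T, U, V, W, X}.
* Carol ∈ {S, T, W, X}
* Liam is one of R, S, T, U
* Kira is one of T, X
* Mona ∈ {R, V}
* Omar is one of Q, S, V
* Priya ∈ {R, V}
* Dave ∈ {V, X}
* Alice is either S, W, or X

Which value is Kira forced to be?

Among the 8 variables, Q fits only Omar (and all 8 values in {Q, R, S, T, U, V, W, X} must be used), so Omar = Q.
The 7 still-open variables together cover exactly {R, S, T, U, V, W, X} — 7 values for 7 variables — and U appears only in Liam's list, so Liam = U.
The 2 variables Mona and Priya are confined to {R, V}, which locks those values in; drop them from Dave.
Dave's domain is down to {X}, so Dave = X. So Alice, Kira, Carol can't be X.
So Kira = T.

T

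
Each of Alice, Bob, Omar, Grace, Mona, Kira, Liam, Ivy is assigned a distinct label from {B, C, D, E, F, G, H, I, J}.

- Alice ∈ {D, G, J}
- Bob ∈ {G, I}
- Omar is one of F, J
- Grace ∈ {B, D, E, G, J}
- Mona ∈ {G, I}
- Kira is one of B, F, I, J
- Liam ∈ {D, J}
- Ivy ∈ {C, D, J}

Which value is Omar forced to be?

Among the 8 variables, C fits only Ivy (and all 8 values in {B, C, D, E, F, G, I, J} must be used), so Ivy = C.
The 7 still-open variables draw from only 7 values {B, D, E, F, G, I, J}, so each is used; only Grace can be E, hence Grace = E.
The 6 still-open variables together cover exactly {B, D, F, G, I, J} — 6 values for 6 variables — and B appears only in Kira's list, so Kira = B.
Among the 5 still-open variables, F fits only Omar (and all 5 values in {D, F, G, I, J} must be used), so Omar = F.

F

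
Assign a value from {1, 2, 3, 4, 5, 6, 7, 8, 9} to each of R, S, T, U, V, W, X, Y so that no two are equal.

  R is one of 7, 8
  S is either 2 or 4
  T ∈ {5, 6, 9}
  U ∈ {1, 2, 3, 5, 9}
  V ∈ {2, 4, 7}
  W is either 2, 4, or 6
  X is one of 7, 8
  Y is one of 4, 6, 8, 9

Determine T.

5

The 2 variables R and X are confined to {7, 8}, which locks those values in; drop them from V, Y.
S and V between them cover only {2, 4} — a naked pair. Remove those values from U, W, Y.
W's domain is down to {6}, so W = 6. Eliminate 6 elsewhere: T, Y.
Y's domain is down to {9}, so Y = 9. So T, U can't be 9.
So T = 5.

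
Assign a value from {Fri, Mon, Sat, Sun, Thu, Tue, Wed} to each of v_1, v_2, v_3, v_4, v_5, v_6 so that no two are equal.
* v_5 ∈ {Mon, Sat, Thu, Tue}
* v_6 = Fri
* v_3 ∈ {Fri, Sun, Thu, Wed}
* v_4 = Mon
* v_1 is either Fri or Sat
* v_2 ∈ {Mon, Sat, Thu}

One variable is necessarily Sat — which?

v_4 has just one choice, so v_4 = Mon. Strike Mon from v_2, v_5.
v_6's domain is down to {Fri}, so v_6 = Fri. Eliminate Fri elsewhere: v_1, v_3.
So Sat goes to v_1.

v_1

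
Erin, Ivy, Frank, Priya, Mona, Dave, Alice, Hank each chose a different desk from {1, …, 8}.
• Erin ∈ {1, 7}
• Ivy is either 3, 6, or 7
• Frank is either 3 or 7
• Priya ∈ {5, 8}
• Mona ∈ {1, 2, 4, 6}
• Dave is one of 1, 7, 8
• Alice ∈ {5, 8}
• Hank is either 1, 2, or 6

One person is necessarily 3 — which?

Among the 8 variables, 4 fits only Mona (and all 8 values in {1, 2, 3, 4, 5, 6, 7, 8} must be used), so Mona = 4.
The 7 still-open variables draw from only 7 values {1, 2, 3, 5, 6, 7, 8}, so each is used; only Hank can be 2, hence Hank = 2.
The 6 still-open variables draw from only 6 values {1, 3, 5, 6, 7, 8}, so each is used; only Ivy can be 6, hence Ivy = 6.
The 5 still-open variables draw from only 5 values {1, 3, 5, 7, 8}, so each is used; only Frank can be 3, hence Frank = 3.

Frank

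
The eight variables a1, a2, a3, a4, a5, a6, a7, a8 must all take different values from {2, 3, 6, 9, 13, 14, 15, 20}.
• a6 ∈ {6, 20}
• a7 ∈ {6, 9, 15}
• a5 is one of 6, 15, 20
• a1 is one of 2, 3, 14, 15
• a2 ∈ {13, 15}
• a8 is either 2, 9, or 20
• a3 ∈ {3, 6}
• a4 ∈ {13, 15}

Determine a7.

9

The 8 variables together cover exactly {2, 3, 6, 9, 13, 14, 15, 20} — 8 values for 8 variables — and 14 appears only in a1's list, so a1 = 14.
The 7 still-open variables draw from only 7 values {2, 3, 6, 9, 13, 15, 20}, so each is used; only a8 can be 2, hence a8 = 2.
Among the 6 still-open variables, 3 fits only a3 (and all 6 values in {3, 6, 9, 13, 15, 20} must be used), so a3 = 3.
The 5 still-open variables draw from only 5 values {6, 9, 13, 15, 20}, so each is used; only a7 can be 9, hence a7 = 9.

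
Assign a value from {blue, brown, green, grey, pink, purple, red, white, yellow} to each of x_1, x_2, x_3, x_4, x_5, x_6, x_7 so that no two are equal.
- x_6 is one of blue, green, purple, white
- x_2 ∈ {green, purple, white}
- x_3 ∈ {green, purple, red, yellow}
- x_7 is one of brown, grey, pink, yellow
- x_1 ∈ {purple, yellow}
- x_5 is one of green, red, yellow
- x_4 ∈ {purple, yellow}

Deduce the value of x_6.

blue

x_1 and x_4 share exactly the 2 values {purple, yellow}; by pigeonhole those values go to them, so strike purple, yellow from x_2, x_3, x_5, x_6, x_7.
x_3 and x_5 between them cover only {green, red} — a naked pair. Remove those values from x_2, x_6.
x_2 must be white (only option left). Remove white from x_6.
So x_6 = blue.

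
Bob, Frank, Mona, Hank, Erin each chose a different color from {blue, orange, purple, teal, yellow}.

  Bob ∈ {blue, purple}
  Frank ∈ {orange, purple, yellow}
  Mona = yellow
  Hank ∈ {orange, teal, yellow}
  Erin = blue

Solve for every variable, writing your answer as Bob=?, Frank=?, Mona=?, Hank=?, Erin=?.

Bob=purple, Frank=orange, Mona=yellow, Hank=teal, Erin=blue

Mona's domain is down to {yellow}, so Mona = yellow. So Frank, Hank can't be yellow.
Erin's domain is down to {blue}, so Erin = blue. Strike blue from Bob.
That leaves Bob = purple. Eliminate purple elsewhere: Frank.
Frank has just one choice, so Frank = orange. Eliminate orange elsewhere: Hank.
Hank's domain is down to {teal}, so Hank = teal.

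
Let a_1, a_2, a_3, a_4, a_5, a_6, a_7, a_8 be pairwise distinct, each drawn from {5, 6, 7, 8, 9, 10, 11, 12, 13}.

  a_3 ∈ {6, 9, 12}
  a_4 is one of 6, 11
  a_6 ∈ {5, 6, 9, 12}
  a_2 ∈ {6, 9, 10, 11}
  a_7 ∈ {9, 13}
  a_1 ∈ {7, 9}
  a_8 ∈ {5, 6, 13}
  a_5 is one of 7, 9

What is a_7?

The 8 variables draw from only 8 values {5, 6, 7, 9, 10, 11, 12, 13}, so each is used; only a_2 can be 10, hence a_2 = 10.
The 7 still-open variables together cover exactly {5, 6, 7, 9, 11, 12, 13} — 7 values for 7 variables — and 11 appears only in a_4's list, so a_4 = 11.
a_1 and a_5 share exactly the 2 values {7, 9}; by pigeonhole those values go to them, so strike 7, 9 from a_3, a_6, a_7.
So a_7 = 13.

13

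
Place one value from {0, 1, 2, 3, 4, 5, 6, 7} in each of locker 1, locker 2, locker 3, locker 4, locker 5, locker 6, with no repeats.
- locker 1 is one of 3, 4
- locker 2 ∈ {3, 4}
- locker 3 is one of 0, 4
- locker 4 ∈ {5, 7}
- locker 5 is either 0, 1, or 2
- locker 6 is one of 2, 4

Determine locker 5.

1

The 2 variables locker 1 and locker 2 are confined to {3, 4}, which locks those values in; drop them from locker 3, locker 6.
locker 3 must be 0 (only option left). Strike 0 from locker 5.
locker 6 has just one choice, so locker 6 = 2. Strike 2 from locker 5.
So locker 5 = 1.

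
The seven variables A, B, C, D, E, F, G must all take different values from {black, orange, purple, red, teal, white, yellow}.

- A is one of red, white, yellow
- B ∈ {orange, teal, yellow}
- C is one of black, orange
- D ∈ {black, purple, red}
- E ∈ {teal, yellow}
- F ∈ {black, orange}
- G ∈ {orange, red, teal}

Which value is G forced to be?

red

Among the 7 variables, purple fits only D (and all 7 values in {black, orange, purple, red, teal, white, yellow} must be used), so D = purple.
The 6 still-open variables draw from only 6 values {black, orange, red, teal, white, yellow}, so each is used; only A can be white, hence A = white.
Among the 5 still-open variables, red fits only G (and all 5 values in {black, orange, red, teal, yellow} must be used), so G = red.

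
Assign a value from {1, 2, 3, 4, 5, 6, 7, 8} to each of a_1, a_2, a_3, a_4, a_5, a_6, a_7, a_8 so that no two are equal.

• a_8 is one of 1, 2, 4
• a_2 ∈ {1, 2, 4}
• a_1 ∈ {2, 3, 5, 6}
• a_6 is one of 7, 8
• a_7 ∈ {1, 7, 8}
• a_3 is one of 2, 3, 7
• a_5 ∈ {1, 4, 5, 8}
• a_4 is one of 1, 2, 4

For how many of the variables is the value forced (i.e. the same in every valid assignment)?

3

Among the 8 variables, 6 fits only a_1 (and all 8 values in {1, 2, 3, 4, 5, 6, 7, 8} must be used), so a_1 = 6.
The 7 still-open variables draw from only 7 values {1, 2, 3, 4, 5, 7, 8}, so each is used; only a_3 can be 3, hence a_3 = 3.
Among the 6 still-open variables, 5 fits only a_5 (and all 6 values in {1, 2, 4, 5, 7, 8} must be used), so a_5 = 5.
a_2, a_4, a_8 share exactly the 3 values {1, 2, 4}; by pigeonhole those values go to them, so strike 1, 2, 4 from a_7.
Determined: a_1=6, a_3=3, a_5=5. The other variables each still have more than one consistent value. That makes 3.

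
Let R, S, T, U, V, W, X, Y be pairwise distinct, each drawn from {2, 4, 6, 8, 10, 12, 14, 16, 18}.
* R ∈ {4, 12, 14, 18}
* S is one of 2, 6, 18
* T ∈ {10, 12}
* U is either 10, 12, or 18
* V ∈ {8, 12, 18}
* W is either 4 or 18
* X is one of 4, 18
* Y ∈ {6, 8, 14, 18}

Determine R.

14

The 8 variables draw from only 8 values {2, 4, 6, 8, 10, 12, 14, 18}, so each is used; only S can be 2, hence S = 2.
The 7 still-open variables draw from only 7 values {4, 6, 8, 10, 12, 14, 18}, so each is used; only Y can be 6, hence Y = 6.
Among the 6 still-open variables, 8 fits only V (and all 6 values in {4, 8, 10, 12, 14, 18} must be used), so V = 8.
The 5 still-open variables together cover exactly {4, 10, 12, 14, 18} — 5 values for 5 variables — and 14 appears only in R's list, so R = 14.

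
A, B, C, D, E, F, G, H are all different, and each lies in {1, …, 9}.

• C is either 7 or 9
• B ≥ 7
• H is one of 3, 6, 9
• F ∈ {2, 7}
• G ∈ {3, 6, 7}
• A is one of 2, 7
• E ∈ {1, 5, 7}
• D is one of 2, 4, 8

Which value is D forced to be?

4

A and F share exactly the 2 values {2, 7}; by pigeonhole those values go to them, so strike 2, 7 from B, C, D, E, G.
C must be 9 (only option left). So B, H can't be 9.
B has just one choice, so B = 8. Strike 8 from D.
So D = 4.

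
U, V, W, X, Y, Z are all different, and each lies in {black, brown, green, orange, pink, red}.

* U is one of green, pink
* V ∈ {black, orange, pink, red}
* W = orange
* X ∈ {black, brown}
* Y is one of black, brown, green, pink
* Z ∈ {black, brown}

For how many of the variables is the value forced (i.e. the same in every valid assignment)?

2

W's domain is down to {orange}, so W = orange. So V can't be orange.
The 5 still-open variables draw from only 5 values {black, brown, green, pink, red}, so each is used; only V can be red, hence V = red.
X and Z share exactly the 2 values {black, brown}; by pigeonhole those values go to them, so strike black, brown from Y.
Determined: V=red, W=orange. The other variables each still have more than one consistent value. That makes 2.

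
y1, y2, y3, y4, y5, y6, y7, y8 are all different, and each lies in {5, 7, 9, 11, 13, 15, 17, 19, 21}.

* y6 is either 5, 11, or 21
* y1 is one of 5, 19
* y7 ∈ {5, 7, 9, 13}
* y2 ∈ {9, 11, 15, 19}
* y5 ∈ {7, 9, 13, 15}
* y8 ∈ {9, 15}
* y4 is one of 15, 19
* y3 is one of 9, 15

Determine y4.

Among the 8 variables, 21 fits only y6 (and all 8 values in {5, 7, 9, 11, 13, 15, 19, 21} must be used), so y6 = 21.
The 7 still-open variables together cover exactly {5, 7, 9, 11, 13, 15, 19} — 7 values for 7 variables — and 11 appears only in y2's list, so y2 = 11.
y3 and y8 share exactly the 2 values {9, 15}; by pigeonhole those values go to them, so strike 9, 15 from y4, y5, y7.
So y4 = 19.

19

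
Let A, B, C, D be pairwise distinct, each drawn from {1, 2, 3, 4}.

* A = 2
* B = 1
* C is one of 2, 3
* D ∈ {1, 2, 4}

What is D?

4

A must be 2 (only option left). So C, D can't be 2.
B has just one choice, so B = 1. Strike 1 from D.
So D = 4.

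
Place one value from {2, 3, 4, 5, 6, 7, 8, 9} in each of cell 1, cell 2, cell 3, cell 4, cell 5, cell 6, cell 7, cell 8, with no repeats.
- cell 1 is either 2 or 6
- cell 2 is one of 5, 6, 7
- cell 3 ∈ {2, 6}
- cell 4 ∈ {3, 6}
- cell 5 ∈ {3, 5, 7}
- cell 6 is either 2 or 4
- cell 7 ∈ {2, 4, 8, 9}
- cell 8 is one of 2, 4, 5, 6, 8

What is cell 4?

The 8 variables draw from only 8 values {2, 3, 4, 5, 6, 7, 8, 9}, so each is used; only cell 7 can be 9, hence cell 7 = 9.
Among the 7 still-open variables, 8 fits only cell 8 (and all 7 values in {2, 3, 4, 5, 6, 7, 8} must be used), so cell 8 = 8.
The 6 still-open variables draw from only 6 values {2, 3, 4, 5, 6, 7}, so each is used; only cell 6 can be 4, hence cell 6 = 4.
cell 1 and cell 3 share exactly the 2 values {2, 6}; by pigeonhole those values go to them, so strike 2, 6 from cell 2, cell 4.
So cell 4 = 3.

3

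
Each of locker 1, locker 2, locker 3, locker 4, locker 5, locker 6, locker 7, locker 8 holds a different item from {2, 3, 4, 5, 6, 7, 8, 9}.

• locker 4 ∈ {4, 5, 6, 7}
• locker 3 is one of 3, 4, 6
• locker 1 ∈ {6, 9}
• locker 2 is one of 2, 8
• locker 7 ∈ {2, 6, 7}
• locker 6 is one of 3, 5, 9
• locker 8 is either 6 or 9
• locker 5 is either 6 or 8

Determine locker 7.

7

locker 1 and locker 8 share exactly the 2 values {6, 9}; by pigeonhole those values go to them, so strike 6, 9 from locker 3, locker 4, locker 5, locker 6, locker 7.
locker 5's domain is down to {8}, so locker 5 = 8. So locker 2 can't be 8.
locker 2 has just one choice, so locker 2 = 2. So locker 7 can't be 2.
So locker 7 = 7.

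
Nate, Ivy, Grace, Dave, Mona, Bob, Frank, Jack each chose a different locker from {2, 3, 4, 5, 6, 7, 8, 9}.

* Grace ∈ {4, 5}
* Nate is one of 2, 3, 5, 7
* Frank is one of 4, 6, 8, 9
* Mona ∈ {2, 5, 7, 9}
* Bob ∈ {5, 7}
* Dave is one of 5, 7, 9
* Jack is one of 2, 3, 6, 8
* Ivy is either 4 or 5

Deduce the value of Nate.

3

Ivy and Grace between them cover only {4, 5} — a naked pair. Remove those values from Nate, Dave, Mona, Bob, Frank.
Bob's domain is down to {7}, so Bob = 7. Strike 7 from Nate, Dave, Mona.
Dave's domain is down to {9}, so Dave = 9. So Mona, Frank can't be 9.
Mona has just one choice, so Mona = 2. Eliminate 2 elsewhere: Nate, Jack.
So Nate = 3.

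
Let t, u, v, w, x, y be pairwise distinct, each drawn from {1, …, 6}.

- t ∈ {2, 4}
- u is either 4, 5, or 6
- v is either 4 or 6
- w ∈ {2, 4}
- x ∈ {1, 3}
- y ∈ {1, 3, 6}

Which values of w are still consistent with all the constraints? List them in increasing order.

The 6 variables draw from only 6 values {1, 2, 3, 4, 5, 6}, so each is used; only u can be 5, hence u = 5.
t and w between them cover only {2, 4} — a naked pair. Remove those values from v.
v has just one choice, so v = 6. So y can't be 6.
No further eliminations apply; w can still be any of 2, 4.

2, 4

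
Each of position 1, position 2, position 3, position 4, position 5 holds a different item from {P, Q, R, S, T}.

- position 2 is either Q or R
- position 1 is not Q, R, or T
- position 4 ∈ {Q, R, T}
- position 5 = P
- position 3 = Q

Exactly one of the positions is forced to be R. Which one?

position 2

position 3 has just one choice, so position 3 = Q. Strike Q from position 2, position 4.
So R goes to position 2.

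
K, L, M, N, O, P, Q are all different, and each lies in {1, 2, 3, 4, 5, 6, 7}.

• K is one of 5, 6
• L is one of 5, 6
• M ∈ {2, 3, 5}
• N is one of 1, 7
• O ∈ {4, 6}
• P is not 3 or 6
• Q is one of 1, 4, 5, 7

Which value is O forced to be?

The 7 variables draw from only 7 values {1, 2, 3, 4, 5, 6, 7}, so each is used; only M can be 3, hence M = 3.
Among the 6 still-open variables, 2 fits only P (and all 6 values in {1, 2, 4, 5, 6, 7} must be used), so P = 2.
K and L share exactly the 2 values {5, 6}; by pigeonhole those values go to them, so strike 5, 6 from O, Q.
So O = 4.

4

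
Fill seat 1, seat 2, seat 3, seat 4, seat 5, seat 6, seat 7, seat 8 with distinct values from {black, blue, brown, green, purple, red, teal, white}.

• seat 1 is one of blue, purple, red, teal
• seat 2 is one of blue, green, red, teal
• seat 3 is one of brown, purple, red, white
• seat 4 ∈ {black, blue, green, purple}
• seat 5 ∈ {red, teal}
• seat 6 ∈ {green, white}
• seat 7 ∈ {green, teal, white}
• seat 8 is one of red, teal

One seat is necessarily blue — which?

The 8 variables together cover exactly {black, blue, brown, green, purple, red, teal, white} — 8 values for 8 variables — and black appears only in seat 4's list, so seat 4 = black.
Among the 7 still-open variables, brown fits only seat 3 (and all 7 values in {blue, brown, green, purple, red, teal, white} must be used), so seat 3 = brown.
Among the 6 still-open variables, purple fits only seat 1 (and all 6 values in {blue, green, purple, red, teal, white} must be used), so seat 1 = purple.
Among the 5 still-open variables, blue fits only seat 2 (and all 5 values in {blue, green, red, teal, white} must be used), so seat 2 = blue.

seat 2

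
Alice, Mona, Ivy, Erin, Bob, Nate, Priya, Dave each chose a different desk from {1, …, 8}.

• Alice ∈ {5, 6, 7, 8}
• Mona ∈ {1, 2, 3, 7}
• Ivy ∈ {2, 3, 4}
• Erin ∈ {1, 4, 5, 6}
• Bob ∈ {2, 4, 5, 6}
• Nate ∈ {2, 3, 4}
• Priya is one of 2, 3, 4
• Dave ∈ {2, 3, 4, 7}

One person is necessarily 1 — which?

Mona

The 8 variables together cover exactly {1, 2, 3, 4, 5, 6, 7, 8} — 8 values for 8 variables — and 8 appears only in Alice's list, so Alice = 8.
Ivy, Nate, Priya share exactly the 3 values {2, 3, 4}; by pigeonhole those values go to them, so strike 2, 3, 4 from Mona, Erin, Bob, Dave.
Dave has just one choice, so Dave = 7. Remove 7 from Mona.
So 1 goes to Mona.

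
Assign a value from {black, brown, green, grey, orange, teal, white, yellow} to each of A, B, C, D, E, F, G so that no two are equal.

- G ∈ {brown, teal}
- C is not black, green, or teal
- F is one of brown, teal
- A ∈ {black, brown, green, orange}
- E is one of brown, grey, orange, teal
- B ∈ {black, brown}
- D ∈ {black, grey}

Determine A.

The 2 variables F and G are confined to {brown, teal}, which locks those values in; drop them from A, B, C, E.
B must be black (only option left). So A, D can't be black.
That leaves D = grey. So C, E can't be grey.
E must be orange (only option left). Eliminate orange elsewhere: A, C.
So A = green.

green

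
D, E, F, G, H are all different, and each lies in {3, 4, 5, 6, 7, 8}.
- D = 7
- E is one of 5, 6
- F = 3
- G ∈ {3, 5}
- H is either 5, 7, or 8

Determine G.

5

D must be 7 (only option left). So H can't be 7.
F has just one choice, so F = 3. Strike 3 from G.
So G = 5.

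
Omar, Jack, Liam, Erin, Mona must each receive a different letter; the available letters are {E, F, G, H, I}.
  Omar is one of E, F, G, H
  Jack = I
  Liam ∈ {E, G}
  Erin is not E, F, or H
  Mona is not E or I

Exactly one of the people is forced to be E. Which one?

Liam

Jack must be I (only option left). So Erin can't be I.
That leaves Erin = G. Eliminate G elsewhere: Omar, Liam, Mona.
So E goes to Liam.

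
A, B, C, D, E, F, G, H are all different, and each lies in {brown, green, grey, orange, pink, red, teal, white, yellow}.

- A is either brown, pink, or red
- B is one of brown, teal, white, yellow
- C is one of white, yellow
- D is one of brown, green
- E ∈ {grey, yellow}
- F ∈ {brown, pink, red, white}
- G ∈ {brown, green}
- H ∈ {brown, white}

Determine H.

white

The 8 variables together cover exactly {brown, green, grey, pink, red, teal, white, yellow} — 8 values for 8 variables — and grey appears only in E's list, so E = grey.
The 7 still-open variables draw from only 7 values {brown, green, pink, red, teal, white, yellow}, so each is used; only B can be teal, hence B = teal.
The 6 still-open variables together cover exactly {brown, green, pink, red, white, yellow} — 6 values for 6 variables — and yellow appears only in C's list, so C = yellow.
The 2 variables D and G are confined to {brown, green}, which locks those values in; drop them from A, F, H.
So H = white.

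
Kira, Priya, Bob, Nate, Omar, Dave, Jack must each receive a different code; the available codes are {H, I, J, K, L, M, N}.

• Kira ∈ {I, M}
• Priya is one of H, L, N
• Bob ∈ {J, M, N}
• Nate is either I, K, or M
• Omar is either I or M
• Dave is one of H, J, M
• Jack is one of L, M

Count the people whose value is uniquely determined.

Among the 7 variables, K fits only Nate (and all 7 values in {H, I, J, K, L, M, N} must be used), so Nate = K.
The 2 variables Kira and Omar are confined to {I, M}, which locks those values in; drop them from Bob, Dave, Jack.
Jack has just one choice, so Jack = L. Remove L from Priya.
Determined: Nate=K, Jack=L. The other people each still have more than one consistent value. That makes 2.

2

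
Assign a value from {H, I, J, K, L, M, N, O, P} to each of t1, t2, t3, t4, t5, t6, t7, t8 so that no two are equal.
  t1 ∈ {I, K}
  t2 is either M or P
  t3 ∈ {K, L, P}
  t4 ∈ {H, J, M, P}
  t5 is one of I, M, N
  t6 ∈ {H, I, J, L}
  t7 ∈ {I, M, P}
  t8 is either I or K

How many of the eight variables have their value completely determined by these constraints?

2

Among the 8 variables, N fits only t5 (and all 8 values in {H, I, J, K, L, M, N, P} must be used), so t5 = N.
t1 and t8 share exactly the 2 values {I, K}; by pigeonhole those values go to them, so strike I, K from t3, t6, t7.
t2 and t7 between them cover only {M, P} — a naked pair. Remove those values from t3, t4.
t3 has just one choice, so t3 = L. Eliminate L elsewhere: t6.
Determined: t3=L, t5=N. The other variables each still have more than one consistent value. That makes 2.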